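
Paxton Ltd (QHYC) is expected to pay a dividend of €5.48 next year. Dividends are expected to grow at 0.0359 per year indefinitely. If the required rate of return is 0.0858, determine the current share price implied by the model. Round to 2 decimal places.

Gordon growth model: P₀ = D₁/(r − g), with D₁ = 5.48 given directly.
P₀ = 5.4800 / (0.0858 − 0.0359) = 5.4800 / 0.0499 = 109.8196

€109.82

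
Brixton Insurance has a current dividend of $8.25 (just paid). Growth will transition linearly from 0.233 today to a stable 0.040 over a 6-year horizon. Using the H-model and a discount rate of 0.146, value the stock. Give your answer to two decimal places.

$126.01

H-model: P₀ = D₀[(1+g_L) + H(g_S−g_L)]/(r−g_L), with H = 6/2 = 3.
P₀ = 8.25 × [(1+0.04) + 3×(0.233−0.04)] / (0.146−0.04)
   = 8.25 × 1.6190 / 0.106 = 126.0071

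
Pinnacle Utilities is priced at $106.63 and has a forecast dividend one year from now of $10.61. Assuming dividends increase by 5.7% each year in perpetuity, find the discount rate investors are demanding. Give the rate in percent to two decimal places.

Rearranging the constant-growth DDM: r = D₁/P₀ + g.
r = 10.6100 / 106.63 + 0.057 = 0.09950 + 0.057 = 0.15650

15.65%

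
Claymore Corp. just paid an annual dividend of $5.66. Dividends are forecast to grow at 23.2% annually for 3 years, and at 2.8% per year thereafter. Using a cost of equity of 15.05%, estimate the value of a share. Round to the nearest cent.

Two-stage DDM. Project D₁…D_3 at 0.232, terminal growth 0.028, discount at r = 0.1505.
D_1 = 6.9731
D_2 = 8.5909
D_3 = 10.5840
Terminal value at t=3: TV = D_4/(r−g) = 10.8803/(0.1505−0.028) = 88.8189
P₀ = 6.9731/(1+0.1505)^1 + 8.5909/(1+0.1505)^2 + 10.5840/(1+0.1505)^3 + 88.8189/(1+0.1505)^3 = 77.8251

$77.83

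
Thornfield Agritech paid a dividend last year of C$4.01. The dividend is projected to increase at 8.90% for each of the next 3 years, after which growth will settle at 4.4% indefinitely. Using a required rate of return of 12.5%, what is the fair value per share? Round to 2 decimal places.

Two-stage DDM. Project D₁…D_3 at 0.089, terminal growth 0.044, discount at r = 0.125.
D_1 = 4.3669
D_2 = 4.7555
D_3 = 5.1788
Terminal value at t=3: TV = D_4/(r−g) = 5.4067/(0.125−0.044) = 66.7488
P₀ = 4.3669/(1+0.125)^1 + 4.7555/(1+0.125)^2 + 5.1788/(1+0.125)^3 + 66.7488/(1+0.125)^3 = 58.1562

C$58.16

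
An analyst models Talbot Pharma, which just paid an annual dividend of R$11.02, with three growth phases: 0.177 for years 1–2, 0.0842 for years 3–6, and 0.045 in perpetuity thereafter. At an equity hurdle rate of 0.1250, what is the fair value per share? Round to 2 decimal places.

Three-stage DDM. Project D₁…D_6; terminal Gordon value at t=6 with g = 0.045; discount at r = 0.125.
D_1 = 12.9705
D_2 = 15.2663
D_3 = 16.5518
D_4 = 17.9454
D_5 = 19.4564
D_6 = 21.0946
TV_6 = 22.0439/(0.125−0.045) = 275.5487
P₀ = Σ Dₜ/(1+r)ᵗ + TV_6/(1+r)^6 = 203.5420

R$203.54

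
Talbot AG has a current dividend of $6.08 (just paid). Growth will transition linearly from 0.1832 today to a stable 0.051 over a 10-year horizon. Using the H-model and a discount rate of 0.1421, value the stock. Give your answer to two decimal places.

$114.26

H-model: P₀ = D₀[(1+g_L) + H(g_S−g_L)]/(r−g_L), with H = 10/2 = 5.
P₀ = 6.08 × [(1+0.051) + 5×(0.1832−0.051)] / (0.1421−0.051)
   = 6.08 × 1.7120 / 0.0911 = 114.2586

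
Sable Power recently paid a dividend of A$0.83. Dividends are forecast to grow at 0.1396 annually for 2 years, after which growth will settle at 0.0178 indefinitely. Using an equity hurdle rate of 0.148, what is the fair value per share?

A$8.04

Two-stage DDM. Project D₁…D_2 at 0.1396, terminal growth 0.0178, discount at r = 0.148.
D_1 = 0.9459
D_2 = 1.0779
Terminal value at t=2: TV = D_3/(r−g) = 1.0971/(0.148−0.0178) = 8.4263
P₀ = 0.9459/(1+0.148)^1 + 1.0779/(1+0.148)^2 + 8.4263/(1+0.148)^2 = 8.0355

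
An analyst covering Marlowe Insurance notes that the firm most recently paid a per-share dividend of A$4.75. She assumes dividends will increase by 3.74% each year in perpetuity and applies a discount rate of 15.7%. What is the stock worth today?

Gordon growth model: P₀ = D₁/(r − g). D₁ = 4.75 × (1 + 0.0374) = 4.9277.
P₀ = 4.9277 / (0.157 − 0.0374) = 4.9277 / 0.1196 = 41.2011

A$41.20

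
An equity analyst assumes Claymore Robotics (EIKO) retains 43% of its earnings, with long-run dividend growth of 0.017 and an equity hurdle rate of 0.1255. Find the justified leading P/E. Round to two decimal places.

5.25

Payout ratio b = 1 − 0.43 = 0.57.
Justified leading P/E = b/(r−g) = 0.57/(0.1255−0.017) = 5.2535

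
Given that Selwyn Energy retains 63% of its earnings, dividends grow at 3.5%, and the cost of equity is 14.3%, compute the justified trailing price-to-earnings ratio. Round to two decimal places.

3.55

Payout ratio b = 1 − 0.63 = 0.37.
Justified trailing P/E = b(1+g)/(r−g) = 0.37×(1+0.035)/(0.143−0.035) = 3.5458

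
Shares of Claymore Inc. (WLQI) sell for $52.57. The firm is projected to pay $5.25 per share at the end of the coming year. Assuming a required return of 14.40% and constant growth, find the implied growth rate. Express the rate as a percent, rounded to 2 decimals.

4.41%

From P₀ = D₁/(r − g), the implied growth is g = r − D₁/P₀.
g = 0.144 − 5.25/52.57 = 0.144 − 0.09987 = 0.04413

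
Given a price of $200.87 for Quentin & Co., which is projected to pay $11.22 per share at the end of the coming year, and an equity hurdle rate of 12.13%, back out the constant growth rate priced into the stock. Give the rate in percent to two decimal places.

6.54%

From P₀ = D₁/(r − g), the implied growth is g = r − D₁/P₀.
g = 0.1213 − 11.22/200.87 = 0.1213 − 0.05586 = 0.06544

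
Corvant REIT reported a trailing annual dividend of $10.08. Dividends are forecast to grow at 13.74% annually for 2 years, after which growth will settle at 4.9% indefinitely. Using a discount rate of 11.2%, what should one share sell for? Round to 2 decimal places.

$196.45

Two-stage DDM. Project D₁…D_2 at 0.1374, terminal growth 0.049, discount at r = 0.112.
D_1 = 11.4650
D_2 = 13.0403
Terminal value at t=2: TV = D_3/(r−g) = 13.6793/(0.112−0.049) = 217.1310
P₀ = 11.4650/(1+0.112)^1 + 13.0403/(1+0.112)^2 + 217.1310/(1+0.112)^2 = 196.4511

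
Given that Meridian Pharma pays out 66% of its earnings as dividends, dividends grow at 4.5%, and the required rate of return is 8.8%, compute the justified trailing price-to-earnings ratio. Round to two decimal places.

16.04

Justified trailing P/E = b(1+g)/(r−g) = 0.66×(1+0.045)/(0.088−0.045) = 16.0395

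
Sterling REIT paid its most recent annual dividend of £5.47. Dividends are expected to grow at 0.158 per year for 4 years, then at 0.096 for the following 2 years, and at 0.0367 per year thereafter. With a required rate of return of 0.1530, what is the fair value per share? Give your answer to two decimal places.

£77.26

Three-stage DDM. Project D₁…D_6; terminal Gordon value at t=6 with g = 0.0367; discount at r = 0.153.
D_1 = 6.3343
D_2 = 7.3351
D_3 = 8.4940
D_4 = 9.8361
D_5 = 10.7803
D_6 = 11.8152
TV_6 = 12.2489/(0.153−0.0367) = 105.3213
P₀ = Σ Dₜ/(1+r)ᵗ + TV_6/(1+r)^6 = 77.2645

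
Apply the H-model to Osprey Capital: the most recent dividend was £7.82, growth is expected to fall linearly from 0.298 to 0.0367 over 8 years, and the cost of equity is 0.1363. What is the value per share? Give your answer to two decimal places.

H-model: P₀ = D₀[(1+g_L) + H(g_S−g_L)]/(r−g_L), with H = 8/2 = 4.
P₀ = 7.82 × [(1+0.0367) + 4×(0.298−0.0367)] / (0.1363−0.0367)
   = 7.82 × 2.0819 / 0.0996 = 163.4584

£163.46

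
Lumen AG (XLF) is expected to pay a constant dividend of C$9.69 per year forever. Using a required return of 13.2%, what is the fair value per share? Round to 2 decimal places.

Zero-growth DDM (perpetuity): P₀ = D/r = 9.69 / 0.132 = 73.4091

C$73.41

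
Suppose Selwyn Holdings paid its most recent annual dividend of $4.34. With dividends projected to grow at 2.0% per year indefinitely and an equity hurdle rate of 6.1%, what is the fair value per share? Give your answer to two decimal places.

$107.97

Gordon growth model: P₀ = D₁/(r − g). D₁ = 4.34 × (1 + 0.02) = 4.4268.
P₀ = 4.4268 / (0.061 − 0.02) = 4.4268 / 0.041 = 107.9707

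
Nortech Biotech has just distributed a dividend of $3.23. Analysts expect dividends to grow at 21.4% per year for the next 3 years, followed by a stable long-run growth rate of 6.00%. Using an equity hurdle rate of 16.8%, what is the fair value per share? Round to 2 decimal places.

$46.07

Two-stage DDM. Project D₁…D_3 at 0.214, terminal growth 0.06, discount at r = 0.168.
D_1 = 3.9212
D_2 = 4.7604
D_3 = 5.7791
Terminal value at t=3: TV = D_4/(r−g) = 6.1258/(0.168−0.06) = 56.7206
P₀ = 3.9212/(1+0.168)^1 + 4.7604/(1+0.168)^2 + 5.7791/(1+0.168)^3 + 56.7206/(1+0.168)^3 = 46.0704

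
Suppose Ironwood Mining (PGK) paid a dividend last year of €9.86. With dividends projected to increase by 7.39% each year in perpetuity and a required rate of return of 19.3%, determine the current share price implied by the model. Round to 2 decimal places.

Gordon growth model: P₀ = D₁/(r − g). D₁ = 9.86 × (1 + 0.0739) = 10.5887.
P₀ = 10.5887 / (0.193 − 0.0739) = 10.5887 / 0.1191 = 88.9056

€88.91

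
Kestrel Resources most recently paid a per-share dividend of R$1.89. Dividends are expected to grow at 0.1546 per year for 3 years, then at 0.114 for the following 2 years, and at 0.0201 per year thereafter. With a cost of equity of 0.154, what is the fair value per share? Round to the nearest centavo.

Three-stage DDM. Project D₁…D_5; terminal Gordon value at t=5 with g = 0.0201; discount at r = 0.154.
D_1 = 2.1822
D_2 = 2.5196
D_3 = 2.9091
D_4 = 3.2407
D_5 = 3.6102
TV_5 = 3.6827/(0.154−0.0201) = 27.5036
P₀ = Σ Dₜ/(1+r)ᵗ + TV_5/(1+r)^5 = 22.7060

R$22.71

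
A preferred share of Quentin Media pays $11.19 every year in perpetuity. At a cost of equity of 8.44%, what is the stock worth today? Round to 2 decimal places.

$132.58

Zero-growth DDM (perpetuity): P₀ = D/r = 11.19 / 0.0844 = 132.5829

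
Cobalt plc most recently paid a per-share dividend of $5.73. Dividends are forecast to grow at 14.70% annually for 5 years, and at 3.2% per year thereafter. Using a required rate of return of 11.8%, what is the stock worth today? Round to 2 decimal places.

$109.11

Two-stage DDM. Project D₁…D_5 at 0.147, terminal growth 0.032, discount at r = 0.118.
D_1 = 6.5723
D_2 = 7.5384
D_3 = 8.6466
D_4 = 9.9176
D_5 = 11.3755
Terminal value at t=5: TV = D_6/(r−g) = 11.7395/(0.118−0.032) = 136.5064
P₀ = 6.5723/(1+0.118)^1 + 7.5384/(1+0.118)^2 + 8.6466/(1+0.118)^3 + 9.9176/(1+0.118)^4 + 11.3755/(1+0.118)^5 + 136.5064/(1+0.118)^5 = 109.1108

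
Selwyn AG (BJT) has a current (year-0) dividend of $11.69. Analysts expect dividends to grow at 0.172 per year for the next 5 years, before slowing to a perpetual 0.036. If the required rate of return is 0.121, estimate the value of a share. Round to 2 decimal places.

$244.91

Two-stage DDM. Project D₁…D_5 at 0.172, terminal growth 0.036, discount at r = 0.121.
D_1 = 13.7007
D_2 = 16.0572
D_3 = 18.8190
D_4 = 22.0559
D_5 = 25.8495
Terminal value at t=5: TV = D_6/(r−g) = 26.7801/(0.121−0.036) = 315.0601
P₀ = 13.7007/(1+0.121)^1 + 16.0572/(1+0.121)^2 + 18.8190/(1+0.121)^3 + 22.0559/(1+0.121)^4 + 25.8495/(1+0.121)^5 + 315.0601/(1+0.121)^5 = 244.9059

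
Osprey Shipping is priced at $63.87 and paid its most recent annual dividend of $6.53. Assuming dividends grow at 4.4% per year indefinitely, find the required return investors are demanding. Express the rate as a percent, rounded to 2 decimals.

15.07%

Rearranging the constant-growth DDM: r = D₁/P₀ + g.
D₁ = 6.53 × (1 + 0.044) = 6.8173.
r = 6.8173 / 63.87 + 0.044 = 0.10674 + 0.044 = 0.15074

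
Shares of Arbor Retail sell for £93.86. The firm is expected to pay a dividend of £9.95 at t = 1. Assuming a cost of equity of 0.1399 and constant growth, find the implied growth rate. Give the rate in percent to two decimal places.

3.39%

From P₀ = D₁/(r − g), the implied growth is g = r − D₁/P₀.
g = 0.1399 − 9.95/93.86 = 0.1399 − 0.10601 = 0.03389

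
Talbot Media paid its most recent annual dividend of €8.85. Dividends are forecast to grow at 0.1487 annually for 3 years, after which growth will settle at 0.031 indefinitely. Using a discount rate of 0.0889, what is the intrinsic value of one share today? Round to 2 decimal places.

€214.58

Two-stage DDM. Project D₁…D_3 at 0.1487, terminal growth 0.031, discount at r = 0.0889.
D_1 = 10.1660
D_2 = 11.6777
D_3 = 13.4141
Terminal value at t=3: TV = D_4/(r−g) = 13.8300/(0.0889−0.031) = 238.8599
P₀ = 10.1660/(1+0.0889)^1 + 11.6777/(1+0.0889)^2 + 13.4141/(1+0.0889)^3 + 238.8599/(1+0.0889)^3 = 214.5776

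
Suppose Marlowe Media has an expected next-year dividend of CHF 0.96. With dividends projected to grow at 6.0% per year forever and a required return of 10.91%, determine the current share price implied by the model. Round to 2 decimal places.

Gordon growth model: P₀ = D₁/(r − g), with D₁ = 0.96 given directly.
P₀ = 0.9600 / (0.1091 − 0.06) = 0.9600 / 0.0491 = 19.5519

CHF 19.55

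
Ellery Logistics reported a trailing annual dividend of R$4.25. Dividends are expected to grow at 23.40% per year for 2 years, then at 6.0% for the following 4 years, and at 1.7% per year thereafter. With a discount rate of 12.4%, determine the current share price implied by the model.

R$66.03

Three-stage DDM. Project D₁…D_6; terminal Gordon value at t=6 with g = 0.017; discount at r = 0.124.
D_1 = 5.2445
D_2 = 6.4717
D_3 = 6.8600
D_4 = 7.2716
D_5 = 7.7079
D_6 = 8.1704
TV_6 = 8.3093/(0.124−0.017) = 77.6569
P₀ = Σ Dₜ/(1+r)ᵗ + TV_6/(1+r)^6 = 66.0341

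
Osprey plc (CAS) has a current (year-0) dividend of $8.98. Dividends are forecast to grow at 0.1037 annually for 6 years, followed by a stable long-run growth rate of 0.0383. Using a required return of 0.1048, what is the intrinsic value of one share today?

$193.07

Two-stage DDM. Project D₁…D_6 at 0.1037, terminal growth 0.0383, discount at r = 0.1048.
D_1 = 9.9112
D_2 = 10.9390
D_3 = 12.0734
D_4 = 13.3254
D_5 = 14.7073
D_6 = 16.2324
Terminal value at t=6: TV = D_7/(r−g) = 16.8541/(0.1048−0.0383) = 253.4450
P₀ = 9.9112/(1+0.1048)^1 + 10.9390/(1+0.1048)^2 + 12.0734/(1+0.1048)^3 + 13.3254/(1+0.1048)^4 + 14.7073/(1+0.1048)^5 + 16.2324/(1+0.1048)^6 + 253.4450/(1+0.1048)^6 = 193.0666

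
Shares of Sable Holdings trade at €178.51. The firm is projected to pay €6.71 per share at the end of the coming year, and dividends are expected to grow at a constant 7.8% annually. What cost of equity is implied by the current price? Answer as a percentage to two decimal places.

11.56%

Rearranging the constant-growth DDM: r = D₁/P₀ + g.
r = 6.7100 / 178.51 + 0.078 = 0.03759 + 0.078 = 0.11559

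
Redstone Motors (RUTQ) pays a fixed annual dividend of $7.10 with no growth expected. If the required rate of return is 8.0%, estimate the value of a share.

$88.75

Zero-growth DDM (perpetuity): P₀ = D/r = 7.10 / 0.08 = 88.7500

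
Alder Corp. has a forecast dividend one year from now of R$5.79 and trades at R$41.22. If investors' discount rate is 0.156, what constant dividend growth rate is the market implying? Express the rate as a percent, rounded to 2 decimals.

From P₀ = D₁/(r − g), the implied growth is g = r − D₁/P₀.
g = 0.156 − 5.79/41.22 = 0.156 − 0.14047 = 0.01553

1.55%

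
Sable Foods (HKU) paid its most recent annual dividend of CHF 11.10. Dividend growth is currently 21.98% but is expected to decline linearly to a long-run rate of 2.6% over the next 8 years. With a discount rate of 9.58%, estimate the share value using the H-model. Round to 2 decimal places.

H-model: P₀ = D₀[(1+g_L) + H(g_S−g_L)]/(r−g_L), with H = 8/2 = 4.
P₀ = 11.10 × [(1+0.026) + 4×(0.2198−0.026)] / (0.0958−0.026)
   = 11.10 × 1.8012 / 0.0698 = 286.4372

CHF 286.44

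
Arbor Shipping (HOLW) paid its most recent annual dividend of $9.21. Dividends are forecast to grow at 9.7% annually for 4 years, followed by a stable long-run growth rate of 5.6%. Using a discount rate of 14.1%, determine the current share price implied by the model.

$131.19

Two-stage DDM. Project D₁…D_4 at 0.097, terminal growth 0.056, discount at r = 0.141.
D_1 = 10.1034
D_2 = 11.0834
D_3 = 12.1585
D_4 = 13.3379
Terminal value at t=4: TV = D_5/(r−g) = 14.0848/(0.141−0.056) = 165.7033
P₀ = 10.1034/(1+0.141)^1 + 11.0834/(1+0.141)^2 + 12.1585/(1+0.141)^3 + 13.3379/(1+0.141)^4 + 165.7033/(1+0.141)^4 = 131.1889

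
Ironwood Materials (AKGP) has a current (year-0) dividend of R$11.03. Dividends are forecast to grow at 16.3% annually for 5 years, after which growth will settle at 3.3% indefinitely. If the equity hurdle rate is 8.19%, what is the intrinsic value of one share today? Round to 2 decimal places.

Two-stage DDM. Project D₁…D_5 at 0.163, terminal growth 0.033, discount at r = 0.0819.
D_1 = 12.8279
D_2 = 14.9188
D_3 = 17.3506
D_4 = 20.1788
D_5 = 23.4679
Terminal value at t=5: TV = D_6/(r−g) = 24.2423/(0.0819−0.033) = 495.7532
P₀ = 12.8279/(1+0.0819)^1 + 14.9188/(1+0.0819)^2 + 17.3506/(1+0.0819)^3 + 20.1788/(1+0.0819)^4 + 23.4679/(1+0.0819)^5 + 495.7532/(1+0.0819)^5 = 403.3127

R$403.31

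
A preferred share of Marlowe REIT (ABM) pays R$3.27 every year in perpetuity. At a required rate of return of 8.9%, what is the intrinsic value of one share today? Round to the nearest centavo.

R$36.74

Zero-growth DDM (perpetuity): P₀ = D/r = 3.27 / 0.089 = 36.7416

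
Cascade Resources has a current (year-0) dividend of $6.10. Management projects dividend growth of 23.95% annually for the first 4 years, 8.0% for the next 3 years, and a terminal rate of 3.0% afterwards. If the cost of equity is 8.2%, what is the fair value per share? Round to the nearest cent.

$273.00

Three-stage DDM. Project D₁…D_7; terminal Gordon value at t=7 with g = 0.03; discount at r = 0.082.
D_1 = 7.5610
D_2 = 9.3718
D_3 = 11.6163
D_4 = 14.3985
D_5 = 15.5503
D_6 = 16.7944
D_7 = 18.1379
TV_7 = 18.6820/(0.082−0.03) = 359.2701
P₀ = Σ Dₜ/(1+r)ᵗ + TV_7/(1+r)^7 = 273.0014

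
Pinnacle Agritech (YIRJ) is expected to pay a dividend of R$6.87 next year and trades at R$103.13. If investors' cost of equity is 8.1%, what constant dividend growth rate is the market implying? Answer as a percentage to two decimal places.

1.44%

From P₀ = D₁/(r − g), the implied growth is g = r − D₁/P₀.
g = 0.081 − 6.87/103.13 = 0.081 − 0.06661 = 0.01439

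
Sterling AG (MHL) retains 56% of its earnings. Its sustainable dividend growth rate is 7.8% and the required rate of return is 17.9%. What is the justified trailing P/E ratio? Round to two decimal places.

Payout ratio b = 1 − 0.56 = 0.44.
Justified trailing P/E = b(1+g)/(r−g) = 0.44×(1+0.078)/(0.179−0.078) = 4.6962

4.70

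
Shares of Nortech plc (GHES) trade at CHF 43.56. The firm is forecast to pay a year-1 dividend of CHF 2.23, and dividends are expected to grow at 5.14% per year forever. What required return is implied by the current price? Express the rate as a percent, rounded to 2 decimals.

Rearranging the constant-growth DDM: r = D₁/P₀ + g.
r = 2.2300 / 43.56 + 0.0514 = 0.05119 + 0.0514 = 0.10259

10.26%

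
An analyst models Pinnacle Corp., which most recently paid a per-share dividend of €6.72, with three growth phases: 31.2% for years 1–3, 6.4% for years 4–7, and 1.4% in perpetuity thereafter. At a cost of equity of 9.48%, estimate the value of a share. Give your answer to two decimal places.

Three-stage DDM. Project D₁…D_7; terminal Gordon value at t=7 with g = 0.014; discount at r = 0.0948.
D_1 = 8.8166
D_2 = 11.5674
D_3 = 15.1765
D_4 = 16.1478
D_5 = 17.1812
D_6 = 18.2808
D_7 = 19.4508
TV_7 = 19.7231/(0.0948−0.014) = 244.0978
P₀ = Σ Dₜ/(1+r)ᵗ + TV_7/(1+r)^7 = 201.8536

€201.85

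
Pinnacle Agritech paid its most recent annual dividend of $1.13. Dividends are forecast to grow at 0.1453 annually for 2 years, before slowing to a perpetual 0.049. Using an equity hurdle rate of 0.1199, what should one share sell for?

$19.82

Two-stage DDM. Project D₁…D_2 at 0.1453, terminal growth 0.049, discount at r = 0.1199.
D_1 = 1.2942
D_2 = 1.4822
Terminal value at t=2: TV = D_3/(r−g) = 1.5549/(0.1199−0.049) = 21.9304
P₀ = 1.2942/(1+0.1199)^1 + 1.4822/(1+0.1199)^2 + 21.9304/(1+0.1199)^2 = 19.8234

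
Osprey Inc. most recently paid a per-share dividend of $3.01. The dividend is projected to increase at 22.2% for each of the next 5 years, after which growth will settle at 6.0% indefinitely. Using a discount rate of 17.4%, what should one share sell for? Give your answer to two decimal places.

Two-stage DDM. Project D₁…D_5 at 0.222, terminal growth 0.06, discount at r = 0.174.
D_1 = 3.6782
D_2 = 4.4948
D_3 = 5.4926
D_4 = 6.7120
D_5 = 8.2021
Terminal value at t=5: TV = D_6/(r−g) = 8.6942/(0.174−0.06) = 76.2647
P₀ = 3.6782/(1+0.174)^1 + 4.4948/(1+0.174)^2 + 5.4926/(1+0.174)^3 + 6.7120/(1+0.174)^4 + 8.2021/(1+0.174)^5 + 76.2647/(1+0.174)^5 = 51.1964

$51.20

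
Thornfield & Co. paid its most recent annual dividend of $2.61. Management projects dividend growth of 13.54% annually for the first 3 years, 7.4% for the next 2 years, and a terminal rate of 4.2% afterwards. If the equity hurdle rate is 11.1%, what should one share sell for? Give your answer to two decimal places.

$52.79

Three-stage DDM. Project D₁…D_5; terminal Gordon value at t=5 with g = 0.042; discount at r = 0.111.
D_1 = 2.9634
D_2 = 3.3646
D_3 = 3.8202
D_4 = 4.1029
D_5 = 4.4065
TV_5 = 4.5916/(0.111−0.042) = 66.5448
P₀ = Σ Dₜ/(1+r)ᵗ + TV_5/(1+r)^5 = 52.7890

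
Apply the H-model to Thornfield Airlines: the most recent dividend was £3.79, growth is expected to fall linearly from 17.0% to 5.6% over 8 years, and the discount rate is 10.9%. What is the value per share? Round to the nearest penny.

£108.12

H-model: P₀ = D₀[(1+g_L) + H(g_S−g_L)]/(r−g_L), with H = 8/2 = 4.
P₀ = 3.79 × [(1+0.056) + 4×(0.17−0.056)] / (0.109−0.056)
   = 3.79 × 1.5120 / 0.053 = 108.1223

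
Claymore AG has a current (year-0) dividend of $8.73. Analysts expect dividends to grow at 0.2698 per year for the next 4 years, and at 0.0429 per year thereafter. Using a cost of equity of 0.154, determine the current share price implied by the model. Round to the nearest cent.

$164.74

Two-stage DDM. Project D₁…D_4 at 0.2698, terminal growth 0.0429, discount at r = 0.154.
D_1 = 11.0854
D_2 = 14.0762
D_3 = 17.8739
D_4 = 22.6963
Terminal value at t=4: TV = D_5/(r−g) = 23.6700/(0.154−0.0429) = 213.0513
P₀ = 11.0854/(1+0.154)^1 + 14.0762/(1+0.154)^2 + 17.8739/(1+0.154)^3 + 22.6963/(1+0.154)^4 + 213.0513/(1+0.154)^4 = 164.7369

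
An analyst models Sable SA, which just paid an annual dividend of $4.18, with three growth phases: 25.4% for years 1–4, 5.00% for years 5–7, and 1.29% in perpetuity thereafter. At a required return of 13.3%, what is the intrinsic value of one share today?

$79.99

Three-stage DDM. Project D₁…D_7; terminal Gordon value at t=7 with g = 0.0129; discount at r = 0.133.
D_1 = 5.2417
D_2 = 6.5731
D_3 = 8.2427
D_4 = 10.3363
D_5 = 10.8531
D_6 = 11.3958
D_7 = 11.9656
TV_7 = 12.1200/(0.133−0.0129) = 100.9155
P₀ = Σ Dₜ/(1+r)ᵗ + TV_7/(1+r)^7 = 79.9862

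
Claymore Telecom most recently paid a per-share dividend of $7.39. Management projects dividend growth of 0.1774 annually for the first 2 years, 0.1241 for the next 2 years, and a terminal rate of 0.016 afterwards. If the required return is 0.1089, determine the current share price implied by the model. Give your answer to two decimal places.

Three-stage DDM. Project D₁…D_4; terminal Gordon value at t=4 with g = 0.016; discount at r = 0.1089.
D_1 = 8.7010
D_2 = 10.2445
D_3 = 11.5159
D_4 = 12.9450
TV_4 = 13.1521/(0.1089−0.016) = 141.5730
P₀ = Σ Dₜ/(1+r)ᵗ + TV_4/(1+r)^4 = 126.8134

$126.81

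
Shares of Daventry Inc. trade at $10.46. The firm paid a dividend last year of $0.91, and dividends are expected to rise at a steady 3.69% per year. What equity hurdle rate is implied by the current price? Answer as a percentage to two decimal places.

Rearranging the constant-growth DDM: r = D₁/P₀ + g.
D₁ = 0.91 × (1 + 0.0369) = 0.9436.
r = 0.9436 / 10.46 + 0.0369 = 0.09021 + 0.0369 = 0.12711

12.71%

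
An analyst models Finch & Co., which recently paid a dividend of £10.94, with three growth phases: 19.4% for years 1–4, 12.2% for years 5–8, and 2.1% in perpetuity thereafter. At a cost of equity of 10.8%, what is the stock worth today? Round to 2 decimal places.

Three-stage DDM. Project D₁…D_8; terminal Gordon value at t=8 with g = 0.021; discount at r = 0.108.
D_1 = 13.0624
D_2 = 15.5965
D_3 = 18.6222
D_4 = 22.2349
D_5 = 24.9475
D_6 = 27.9911
D_7 = 31.4060
D_8 = 35.2376
TV_8 = 35.9776/(0.108−0.021) = 413.5353
P₀ = Σ Dₜ/(1+r)ᵗ + TV_8/(1+r)^8 = 295.8871

£295.89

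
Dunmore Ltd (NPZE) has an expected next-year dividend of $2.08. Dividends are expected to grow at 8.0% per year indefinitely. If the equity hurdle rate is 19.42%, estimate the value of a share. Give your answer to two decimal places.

Gordon growth model: P₀ = D₁/(r − g), with D₁ = 2.08 given directly.
P₀ = 2.0800 / (0.1942 − 0.08) = 2.0800 / 0.1142 = 18.2137

$18.21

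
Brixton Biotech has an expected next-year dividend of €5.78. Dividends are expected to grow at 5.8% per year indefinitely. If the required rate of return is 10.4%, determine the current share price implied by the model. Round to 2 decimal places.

€125.65

Gordon growth model: P₀ = D₁/(r − g), with D₁ = 5.78 given directly.
P₀ = 5.7800 / (0.104 − 0.058) = 5.7800 / 0.046 = 125.6522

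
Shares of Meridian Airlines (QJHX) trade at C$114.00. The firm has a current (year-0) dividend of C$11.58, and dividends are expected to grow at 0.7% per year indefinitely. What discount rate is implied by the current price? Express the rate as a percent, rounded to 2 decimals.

Rearranging the constant-growth DDM: r = D₁/P₀ + g.
D₁ = 11.58 × (1 + 0.007) = 11.6611.
r = 11.6611 / 114.00 + 0.007 = 0.10229 + 0.007 = 0.10929

10.93%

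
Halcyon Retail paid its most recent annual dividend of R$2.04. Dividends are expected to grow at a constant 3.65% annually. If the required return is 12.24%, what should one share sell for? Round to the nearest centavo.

Gordon growth model: P₀ = D₁/(r − g). D₁ = 2.04 × (1 + 0.0365) = 2.1145.
P₀ = 2.1145 / (0.1224 − 0.0365) = 2.1145 / 0.0859 = 24.6154

R$24.62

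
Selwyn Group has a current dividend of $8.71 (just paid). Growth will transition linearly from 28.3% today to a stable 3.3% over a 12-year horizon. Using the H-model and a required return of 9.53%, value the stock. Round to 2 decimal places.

$354.13

H-model: P₀ = D₀[(1+g_L) + H(g_S−g_L)]/(r−g_L), with H = 12/2 = 6.
P₀ = 8.71 × [(1+0.033) + 6×(0.283−0.033)] / (0.0953−0.033)
   = 8.71 × 2.5330 / 0.0623 = 354.1321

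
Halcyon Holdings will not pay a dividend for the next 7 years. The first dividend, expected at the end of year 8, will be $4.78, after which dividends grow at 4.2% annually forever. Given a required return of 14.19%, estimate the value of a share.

Deferred-dividend DDM. At t=7 the remaining stream is a growing perpetuity with first payment D_8 = 4.78.
V_7 = D_8/(r−g) = 4.78/(0.1419−0.042) = 47.8478
P₀ = V_7/(1+r)^7 = 47.8478/(1+0.1419)^7 = 18.9002

$18.90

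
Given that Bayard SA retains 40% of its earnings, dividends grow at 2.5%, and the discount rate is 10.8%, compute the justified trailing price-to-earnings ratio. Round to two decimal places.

Payout ratio b = 1 − 0.40 = 0.60.
Justified trailing P/E = b(1+g)/(r−g) = 0.60×(1+0.025)/(0.108−0.025) = 7.4096

7.41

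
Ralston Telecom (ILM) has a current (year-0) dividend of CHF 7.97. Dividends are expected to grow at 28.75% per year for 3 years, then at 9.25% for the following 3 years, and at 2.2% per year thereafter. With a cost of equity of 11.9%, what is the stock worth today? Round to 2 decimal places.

CHF 185.61

Three-stage DDM. Project D₁…D_6; terminal Gordon value at t=6 with g = 0.022; discount at r = 0.119.
D_1 = 10.2614
D_2 = 13.2115
D_3 = 17.0098
D_4 = 18.5832
D_5 = 20.3022
D_6 = 22.1801
TV_6 = 22.6681/(0.119−0.022) = 233.6918
P₀ = Σ Dₜ/(1+r)ᵗ + TV_6/(1+r)^6 = 185.6140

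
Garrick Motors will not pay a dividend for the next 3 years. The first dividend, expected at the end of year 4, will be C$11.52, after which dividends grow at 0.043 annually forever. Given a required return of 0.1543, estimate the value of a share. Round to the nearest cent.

Deferred-dividend DDM. At t=3 the remaining stream is a growing perpetuity with first payment D_4 = 11.52.
V_3 = D_4/(r−g) = 11.52/(0.1543−0.043) = 103.5040
P₀ = V_3/(1+r)^3 = 103.5040/(1+0.1543)^3 = 67.2979

C$67.30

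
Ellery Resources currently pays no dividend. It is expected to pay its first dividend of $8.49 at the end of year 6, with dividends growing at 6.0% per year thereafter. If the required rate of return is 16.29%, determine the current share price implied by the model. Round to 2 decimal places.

$38.80

Deferred-dividend DDM. At t=5 the remaining stream is a growing perpetuity with first payment D_6 = 8.49.
V_5 = D_6/(r−g) = 8.49/(0.1629−0.06) = 82.5073
P₀ = V_5/(1+r)^5 = 82.5073/(1+0.1629)^5 = 38.7954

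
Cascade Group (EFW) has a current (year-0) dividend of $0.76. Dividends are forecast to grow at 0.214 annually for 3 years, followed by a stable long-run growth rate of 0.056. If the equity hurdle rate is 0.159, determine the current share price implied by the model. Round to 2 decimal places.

$11.46

Two-stage DDM. Project D₁…D_3 at 0.214, terminal growth 0.056, discount at r = 0.159.
D_1 = 0.9226
D_2 = 1.1201
D_3 = 1.3598
Terminal value at t=3: TV = D_4/(r−g) = 1.4359/(0.159−0.056) = 13.9411
P₀ = 0.9226/(1+0.159)^1 + 1.1201/(1+0.159)^2 + 1.3598/(1+0.159)^3 + 13.9411/(1+0.159)^3 = 11.4579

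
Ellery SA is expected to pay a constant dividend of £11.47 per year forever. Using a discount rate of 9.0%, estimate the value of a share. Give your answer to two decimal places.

£127.44

Zero-growth DDM (perpetuity): P₀ = D/r = 11.47 / 0.09 = 127.4444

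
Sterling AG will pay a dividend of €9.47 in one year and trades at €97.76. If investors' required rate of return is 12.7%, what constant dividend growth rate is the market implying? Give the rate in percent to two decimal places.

3.01%

From P₀ = D₁/(r − g), the implied growth is g = r − D₁/P₀.
g = 0.127 − 9.47/97.76 = 0.127 − 0.09687 = 0.03013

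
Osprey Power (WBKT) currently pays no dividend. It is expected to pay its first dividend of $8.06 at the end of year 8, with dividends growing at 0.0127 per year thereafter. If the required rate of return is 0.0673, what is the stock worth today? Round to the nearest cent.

$93.57

Deferred-dividend DDM. At t=7 the remaining stream is a growing perpetuity with first payment D_8 = 8.06.
V_7 = D_8/(r−g) = 8.06/(0.0673−0.0127) = 147.6190
P₀ = V_7/(1+r)^7 = 147.6190/(1+0.0673)^7 = 93.5700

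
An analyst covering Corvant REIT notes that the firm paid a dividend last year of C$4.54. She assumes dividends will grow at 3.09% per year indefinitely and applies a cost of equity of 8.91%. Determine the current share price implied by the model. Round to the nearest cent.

Gordon growth model: P₀ = D₁/(r − g). D₁ = 4.54 × (1 + 0.0309) = 4.6803.
P₀ = 4.6803 / (0.0891 − 0.0309) = 4.6803 / 0.0582 = 80.4173

C$80.42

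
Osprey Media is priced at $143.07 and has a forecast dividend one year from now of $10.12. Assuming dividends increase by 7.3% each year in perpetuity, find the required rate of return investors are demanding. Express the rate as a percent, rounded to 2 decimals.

14.37%

Rearranging the constant-growth DDM: r = D₁/P₀ + g.
r = 10.1200 / 143.07 + 0.073 = 0.07073 + 0.073 = 0.14373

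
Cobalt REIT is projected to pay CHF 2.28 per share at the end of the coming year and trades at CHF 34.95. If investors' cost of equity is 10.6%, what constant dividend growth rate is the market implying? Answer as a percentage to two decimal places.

4.08%

From P₀ = D₁/(r − g), the implied growth is g = r − D₁/P₀.
g = 0.106 − 2.28/34.95 = 0.106 − 0.06524 = 0.04076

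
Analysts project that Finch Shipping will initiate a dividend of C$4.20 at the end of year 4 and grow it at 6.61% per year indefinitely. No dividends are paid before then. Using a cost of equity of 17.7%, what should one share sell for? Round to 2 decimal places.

C$23.23

Deferred-dividend DDM. At t=3 the remaining stream is a growing perpetuity with first payment D_4 = 4.20.
V_3 = D_4/(r−g) = 4.20/(0.177−0.0661) = 37.8720
P₀ = V_3/(1+r)^3 = 37.8720/(1+0.177)^3 = 23.2267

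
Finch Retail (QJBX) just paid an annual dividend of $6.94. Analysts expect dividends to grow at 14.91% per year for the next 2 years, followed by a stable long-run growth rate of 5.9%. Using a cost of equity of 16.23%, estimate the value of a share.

$83.18

Two-stage DDM. Project D₁…D_2 at 0.1491, terminal growth 0.059, discount at r = 0.1623.
D_1 = 7.9748
D_2 = 9.1638
Terminal value at t=2: TV = D_3/(r−g) = 9.7045/(0.1623−0.059) = 93.9444
P₀ = 7.9748/(1+0.1623)^1 + 9.1638/(1+0.1623)^2 + 93.9444/(1+0.1623)^2 = 83.1844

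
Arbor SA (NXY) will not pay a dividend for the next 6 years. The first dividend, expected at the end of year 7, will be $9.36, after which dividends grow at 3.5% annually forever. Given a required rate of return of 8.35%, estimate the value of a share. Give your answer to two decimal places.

$119.28

Deferred-dividend DDM. At t=6 the remaining stream is a growing perpetuity with first payment D_7 = 9.36.
V_6 = D_7/(r−g) = 9.36/(0.0835−0.035) = 192.9897
P₀ = V_6/(1+r)^6 = 192.9897/(1+0.0835)^6 = 119.2781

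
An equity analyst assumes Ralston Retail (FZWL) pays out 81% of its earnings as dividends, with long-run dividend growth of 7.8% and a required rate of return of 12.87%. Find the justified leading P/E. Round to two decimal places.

15.98

Justified leading P/E = b/(r−g) = 0.81/(0.1287−0.078) = 15.9763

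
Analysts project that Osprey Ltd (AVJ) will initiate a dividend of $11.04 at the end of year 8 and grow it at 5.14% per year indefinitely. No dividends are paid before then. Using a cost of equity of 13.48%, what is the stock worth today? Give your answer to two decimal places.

$54.62

Deferred-dividend DDM. At t=7 the remaining stream is a growing perpetuity with first payment D_8 = 11.04.
V_7 = D_8/(r−g) = 11.04/(0.1348−0.0514) = 132.3741
P₀ = V_7/(1+r)^7 = 132.3741/(1+0.1348)^7 = 54.6220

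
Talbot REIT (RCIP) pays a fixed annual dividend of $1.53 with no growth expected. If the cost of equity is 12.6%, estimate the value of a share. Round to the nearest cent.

$12.14

Zero-growth DDM (perpetuity): P₀ = D/r = 1.53 / 0.126 = 12.1429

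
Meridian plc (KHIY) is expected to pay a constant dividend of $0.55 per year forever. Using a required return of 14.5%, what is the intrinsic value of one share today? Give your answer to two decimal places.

$3.79

Zero-growth DDM (perpetuity): P₀ = D/r = 0.55 / 0.145 = 3.7931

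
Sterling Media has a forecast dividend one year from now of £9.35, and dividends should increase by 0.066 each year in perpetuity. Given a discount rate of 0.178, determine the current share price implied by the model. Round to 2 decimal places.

£83.48

Gordon growth model: P₀ = D₁/(r − g), with D₁ = 9.35 given directly.
P₀ = 9.3500 / (0.178 − 0.066) = 9.3500 / 0.112 = 83.4821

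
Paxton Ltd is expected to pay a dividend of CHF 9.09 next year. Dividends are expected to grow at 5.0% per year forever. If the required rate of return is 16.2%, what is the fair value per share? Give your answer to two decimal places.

CHF 81.16

Gordon growth model: P₀ = D₁/(r − g), with D₁ = 9.09 given directly.
P₀ = 9.0900 / (0.162 − 0.05) = 9.0900 / 0.112 = 81.1607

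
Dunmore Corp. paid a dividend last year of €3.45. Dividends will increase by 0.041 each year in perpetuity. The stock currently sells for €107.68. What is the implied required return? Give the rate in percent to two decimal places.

Rearranging the constant-growth DDM: r = D₁/P₀ + g.
D₁ = 3.45 × (1 + 0.041) = 3.5915.
r = 3.5915 / 107.68 + 0.041 = 0.03335 + 0.041 = 0.07435

7.44%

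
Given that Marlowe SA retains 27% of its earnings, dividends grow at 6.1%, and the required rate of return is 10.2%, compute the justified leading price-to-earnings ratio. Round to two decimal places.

Payout ratio b = 1 − 0.27 = 0.73.
Justified leading P/E = b/(r−g) = 0.73/(0.102−0.061) = 17.8049

17.80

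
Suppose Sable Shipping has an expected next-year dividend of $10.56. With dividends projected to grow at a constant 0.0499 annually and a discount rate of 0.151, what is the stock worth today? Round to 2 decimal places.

Gordon growth model: P₀ = D₁/(r − g), with D₁ = 10.56 given directly.
P₀ = 10.5600 / (0.151 − 0.0499) = 10.5600 / 0.1011 = 104.4510

$104.45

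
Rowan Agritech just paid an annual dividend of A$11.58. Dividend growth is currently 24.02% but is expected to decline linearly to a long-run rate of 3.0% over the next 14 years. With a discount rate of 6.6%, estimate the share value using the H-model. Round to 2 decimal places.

A$804.62

H-model: P₀ = D₀[(1+g_L) + H(g_S−g_L)]/(r−g_L), with H = 14/2 = 7.
P₀ = 11.58 × [(1+0.03) + 7×(0.2402−0.03)] / (0.066−0.03)
   = 11.58 × 2.5014 / 0.036 = 804.6170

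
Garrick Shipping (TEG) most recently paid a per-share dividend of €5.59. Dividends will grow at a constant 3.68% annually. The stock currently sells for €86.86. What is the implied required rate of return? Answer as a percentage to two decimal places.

Rearranging the constant-growth DDM: r = D₁/P₀ + g.
D₁ = 5.59 × (1 + 0.0368) = 5.7957.
r = 5.7957 / 86.86 + 0.0368 = 0.06672 + 0.0368 = 0.10352

10.35%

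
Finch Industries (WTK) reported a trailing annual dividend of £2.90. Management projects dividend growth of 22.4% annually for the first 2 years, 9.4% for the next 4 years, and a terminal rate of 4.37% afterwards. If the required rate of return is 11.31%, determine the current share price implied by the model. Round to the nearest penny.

Three-stage DDM. Project D₁…D_6; terminal Gordon value at t=6 with g = 0.0437; discount at r = 0.1131.
D_1 = 3.5496
D_2 = 4.3447
D_3 = 4.7531
D_4 = 5.1999
D_5 = 5.6887
D_6 = 6.2234
TV_6 = 6.4954/(0.1131−0.0437) = 93.5936
P₀ = Σ Dₜ/(1+r)ᵗ + TV_6/(1+r)^6 = 69.3393

£69.34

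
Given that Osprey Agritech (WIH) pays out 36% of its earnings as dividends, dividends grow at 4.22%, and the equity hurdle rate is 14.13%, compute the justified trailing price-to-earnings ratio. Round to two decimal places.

3.79

Justified trailing P/E = b(1+g)/(r−g) = 0.36×(1+0.0422)/(0.1413−0.0422) = 3.7860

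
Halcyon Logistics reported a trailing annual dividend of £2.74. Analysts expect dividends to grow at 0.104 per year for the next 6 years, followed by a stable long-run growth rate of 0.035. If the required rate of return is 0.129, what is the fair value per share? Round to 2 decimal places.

Two-stage DDM. Project D₁…D_6 at 0.104, terminal growth 0.035, discount at r = 0.129.
D_1 = 3.0250
D_2 = 3.3396
D_3 = 3.6869
D_4 = 4.0703
D_5 = 4.4936
D_6 = 4.9610
Terminal value at t=6: TV = D_7/(r−g) = 5.1346/(0.129−0.035) = 54.6232
P₀ = 3.0250/(1+0.129)^1 + 3.3396/(1+0.129)^2 + 3.6869/(1+0.129)^3 + 4.0703/(1+0.129)^4 + 4.4936/(1+0.129)^5 + 4.9610/(1+0.129)^6 + 54.6232/(1+0.129)^6 = 41.5882

£41.59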